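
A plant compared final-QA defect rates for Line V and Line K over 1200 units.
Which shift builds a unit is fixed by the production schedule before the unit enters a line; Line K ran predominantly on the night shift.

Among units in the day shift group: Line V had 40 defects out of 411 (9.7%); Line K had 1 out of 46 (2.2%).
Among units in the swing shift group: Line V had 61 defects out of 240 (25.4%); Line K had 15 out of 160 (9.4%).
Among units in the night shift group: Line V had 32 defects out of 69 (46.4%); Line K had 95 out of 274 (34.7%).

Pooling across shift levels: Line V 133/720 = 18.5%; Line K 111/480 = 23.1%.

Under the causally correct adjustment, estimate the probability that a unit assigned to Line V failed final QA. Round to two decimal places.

0.25

Line K is lower inside every shift stratum but Line V is lower in aggregate. Whether to stratify depends on how shift relates to the line.
Shift is set before the line has any effect — it is not caused by the line — and it independently drives the outcome. That makes it a confounder, so the causal comparison is within shift levels.
Standardising Line V to the population shift mix: 0.381·40/411 + 0.333·61/240 + 0.286·32/69 = 0.254.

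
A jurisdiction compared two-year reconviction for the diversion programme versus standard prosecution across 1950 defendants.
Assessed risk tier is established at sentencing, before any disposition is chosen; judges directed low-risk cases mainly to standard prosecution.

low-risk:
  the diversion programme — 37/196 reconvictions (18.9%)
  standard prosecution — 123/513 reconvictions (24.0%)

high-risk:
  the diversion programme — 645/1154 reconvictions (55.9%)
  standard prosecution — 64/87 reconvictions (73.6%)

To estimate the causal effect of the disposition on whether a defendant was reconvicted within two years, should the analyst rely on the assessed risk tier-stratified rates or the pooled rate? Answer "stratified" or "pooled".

stratified

Within every assessed risk tier level the diversion programme has the lower rate, yet pooled standard prosecution does — Simpson's reversal.
Assessed risk tier differs across dispositions for reasons unrelated to any effect of the disposition itself, and it separately predicts the outcome — a classic confounder. We must compare within assessed risk tier levels.
Within each level — low-risk: 18.9% vs 24.0%; high-risk: 55.9% vs 73.6% — the diversion programme is lower every time.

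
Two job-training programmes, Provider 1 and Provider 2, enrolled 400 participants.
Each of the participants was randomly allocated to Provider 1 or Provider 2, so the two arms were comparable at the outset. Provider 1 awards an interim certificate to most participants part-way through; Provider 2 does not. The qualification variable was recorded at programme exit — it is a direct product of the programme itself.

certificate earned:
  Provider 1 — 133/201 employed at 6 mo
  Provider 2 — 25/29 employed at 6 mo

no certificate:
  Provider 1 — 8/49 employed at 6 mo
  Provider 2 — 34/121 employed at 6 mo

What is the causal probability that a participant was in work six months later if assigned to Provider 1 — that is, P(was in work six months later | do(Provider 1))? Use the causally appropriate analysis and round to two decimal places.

The qualification attained during the programme-specific comparison favours Provider 2 throughout, but the pooled figures favour Provider 1. The question is whether to condition on qualification attained during the programme.
The distribution of qualification attained during the programme is itself part of what the programme does — it is an intermediate outcome. Holding it fixed would remove that part of the effect; the total effect is the pooled difference.
So P(outcome | do(Provider 1)) is just the pooled rate for Provider 1: 141/250 = 0.564.

0.56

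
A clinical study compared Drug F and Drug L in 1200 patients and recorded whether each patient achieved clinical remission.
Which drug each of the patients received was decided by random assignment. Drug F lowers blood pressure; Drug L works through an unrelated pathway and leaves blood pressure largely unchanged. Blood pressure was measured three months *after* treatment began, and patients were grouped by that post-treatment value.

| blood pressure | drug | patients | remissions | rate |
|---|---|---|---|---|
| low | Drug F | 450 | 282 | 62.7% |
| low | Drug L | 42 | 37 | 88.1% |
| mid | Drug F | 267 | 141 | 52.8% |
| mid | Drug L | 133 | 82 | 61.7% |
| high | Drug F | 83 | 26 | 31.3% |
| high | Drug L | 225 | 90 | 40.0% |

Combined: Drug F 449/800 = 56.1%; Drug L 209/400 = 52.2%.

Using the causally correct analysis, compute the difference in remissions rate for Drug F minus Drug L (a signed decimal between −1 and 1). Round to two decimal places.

+0.04

The blood pressure-specific comparison favours Drug L throughout, but the pooled figures favour Drug F. The question is whether to condition on blood pressure.
Blood pressure here is a post-treatment variable shaped by the drug; conditioning on it would introduce bias rather than remove it. The overall comparison is the causal one.
The causal difference is the pooled difference: 0.561 − 0.522 = +0.039.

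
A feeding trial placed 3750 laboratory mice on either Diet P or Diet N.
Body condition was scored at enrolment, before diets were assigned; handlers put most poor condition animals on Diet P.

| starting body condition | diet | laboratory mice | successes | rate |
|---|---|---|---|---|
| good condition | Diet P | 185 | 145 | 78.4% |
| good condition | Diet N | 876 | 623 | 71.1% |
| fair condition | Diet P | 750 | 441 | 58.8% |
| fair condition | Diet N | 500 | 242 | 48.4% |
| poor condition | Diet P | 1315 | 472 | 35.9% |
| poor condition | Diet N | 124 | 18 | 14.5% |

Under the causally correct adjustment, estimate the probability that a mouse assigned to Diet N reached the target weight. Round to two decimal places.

Within every starting body condition level Diet P has the higher rate, yet pooled Diet N does — Simpson's reversal.
Nothing the diet does changes starting body condition; the imbalance is an allocation artefact. With starting body condition also predicting the outcome, the pooled figure is confounded, and the within-stratum comparison is the causal one.
Standardising Diet N to the population starting body condition mix: 0.283·623/876 + 0.333·242/500 + 0.384·18/124 = 0.418.

0.42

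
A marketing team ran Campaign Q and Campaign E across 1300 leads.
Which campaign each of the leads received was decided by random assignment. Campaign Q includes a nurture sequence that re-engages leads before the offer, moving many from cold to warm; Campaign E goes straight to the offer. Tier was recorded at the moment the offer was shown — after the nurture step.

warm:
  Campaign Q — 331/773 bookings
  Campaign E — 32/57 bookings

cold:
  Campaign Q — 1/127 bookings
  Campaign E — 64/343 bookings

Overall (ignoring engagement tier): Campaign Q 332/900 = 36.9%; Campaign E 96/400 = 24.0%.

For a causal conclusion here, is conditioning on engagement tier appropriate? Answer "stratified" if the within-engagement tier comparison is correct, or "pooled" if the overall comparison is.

Because the campaign influences engagement tier, engagement tier is a post-treatment mediator, not a confounder. Stratifying on it would bias the estimate; the causal effect is the crude pooled difference.
Pooled: Campaign Q 36.9% vs Campaign E 24.0%; Campaign Q is higher overall.

pooled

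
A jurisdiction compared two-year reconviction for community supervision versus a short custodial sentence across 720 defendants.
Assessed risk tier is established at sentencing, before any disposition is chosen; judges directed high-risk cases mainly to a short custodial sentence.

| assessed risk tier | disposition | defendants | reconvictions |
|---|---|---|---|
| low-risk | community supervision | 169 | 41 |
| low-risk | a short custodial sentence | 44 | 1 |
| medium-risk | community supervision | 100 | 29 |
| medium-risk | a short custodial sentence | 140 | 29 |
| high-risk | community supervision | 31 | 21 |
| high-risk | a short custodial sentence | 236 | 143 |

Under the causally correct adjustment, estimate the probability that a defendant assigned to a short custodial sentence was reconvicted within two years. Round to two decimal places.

0.30

Assessed risk tier differs across dispositions for reasons unrelated to any effect of the disposition itself, and it separately predicts the outcome — a classic confounder. We must compare within assessed risk tier levels.
Standardising a short custodial sentence to the population assessed risk tier mix: 0.296·1/44 + 0.333·29/140 + 0.371·143/236 = 0.300.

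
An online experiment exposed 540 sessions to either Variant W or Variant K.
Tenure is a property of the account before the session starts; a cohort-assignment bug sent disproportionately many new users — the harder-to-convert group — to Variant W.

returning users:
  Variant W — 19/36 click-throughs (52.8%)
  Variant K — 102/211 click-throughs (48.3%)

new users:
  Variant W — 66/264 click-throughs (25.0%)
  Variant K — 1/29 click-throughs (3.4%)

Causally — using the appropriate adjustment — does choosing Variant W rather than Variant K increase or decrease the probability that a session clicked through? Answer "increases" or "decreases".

User tenure is set before the variant has any effect — it is not caused by the variant — and it independently drives the outcome. That makes it a confounder, so the causal comparison is within user tenure levels.
Within each level — returning users: 52.8% vs 48.3%; new users: 25.0% vs 3.4% — Variant W is higher every time.

increases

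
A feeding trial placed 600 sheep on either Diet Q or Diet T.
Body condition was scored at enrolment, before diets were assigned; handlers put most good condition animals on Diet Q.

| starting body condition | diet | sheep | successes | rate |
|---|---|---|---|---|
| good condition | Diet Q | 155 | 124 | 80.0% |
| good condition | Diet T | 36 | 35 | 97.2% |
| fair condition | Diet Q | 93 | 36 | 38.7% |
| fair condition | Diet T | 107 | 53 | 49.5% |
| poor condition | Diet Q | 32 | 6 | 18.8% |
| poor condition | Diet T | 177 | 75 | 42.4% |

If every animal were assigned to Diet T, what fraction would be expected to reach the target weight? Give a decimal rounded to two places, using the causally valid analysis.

The imbalance in starting body condition arose from how sheep were allocated, not from anything the diet did; and starting body condition independently affects the outcome. The pooled gap is confounded — condition on starting body condition.
Standardising Diet T to the population starting body condition mix: 0.318·35/36 + 0.333·53/107 + 0.348·75/177 = 0.622.

0.62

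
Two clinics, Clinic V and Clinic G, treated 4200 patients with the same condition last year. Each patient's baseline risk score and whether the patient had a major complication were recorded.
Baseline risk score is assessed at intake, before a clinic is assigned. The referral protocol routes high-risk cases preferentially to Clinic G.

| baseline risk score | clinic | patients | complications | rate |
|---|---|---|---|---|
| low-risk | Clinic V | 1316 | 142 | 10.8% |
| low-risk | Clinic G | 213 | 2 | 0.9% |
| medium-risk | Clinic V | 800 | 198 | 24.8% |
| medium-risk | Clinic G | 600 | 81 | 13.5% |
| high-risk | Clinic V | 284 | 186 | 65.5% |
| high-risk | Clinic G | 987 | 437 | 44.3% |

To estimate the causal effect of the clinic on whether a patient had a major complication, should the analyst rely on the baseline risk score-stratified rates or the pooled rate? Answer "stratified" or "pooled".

The baseline risk score-specific comparison favours Clinic G throughout, but the pooled figures favour Clinic V. The question is whether to condition on baseline risk score.
Baseline risk score satisfies the back-door criterion: it is not a descendant of the clinic, and it blocks the spurious path from clinic to outcome. Adjusting for it (i.e., using the within-baseline risk score rates) gives the causal effect.
Within each level — low-risk: 10.8% vs 0.9%; medium-risk: 24.8% vs 13.5%; high-risk: 65.5% vs 44.3% — Clinic G is lower every time.

stratified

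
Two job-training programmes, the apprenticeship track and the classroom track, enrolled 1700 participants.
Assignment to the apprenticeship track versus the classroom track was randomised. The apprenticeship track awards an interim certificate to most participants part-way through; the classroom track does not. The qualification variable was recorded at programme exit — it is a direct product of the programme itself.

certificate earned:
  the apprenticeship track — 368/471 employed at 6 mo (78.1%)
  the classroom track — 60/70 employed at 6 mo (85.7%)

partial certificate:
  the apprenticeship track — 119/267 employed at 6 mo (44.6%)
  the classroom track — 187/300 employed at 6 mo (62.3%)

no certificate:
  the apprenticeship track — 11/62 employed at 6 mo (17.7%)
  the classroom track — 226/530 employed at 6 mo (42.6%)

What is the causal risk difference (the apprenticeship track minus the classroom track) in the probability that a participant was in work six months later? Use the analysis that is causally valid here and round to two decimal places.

Qualification attained during the programme is downstream of the programme. One should not condition on a consequence of treatment, so the overall rates are the right comparison.
The causal difference is the pooled difference: 0.623 − 0.526 = +0.097.

+0.10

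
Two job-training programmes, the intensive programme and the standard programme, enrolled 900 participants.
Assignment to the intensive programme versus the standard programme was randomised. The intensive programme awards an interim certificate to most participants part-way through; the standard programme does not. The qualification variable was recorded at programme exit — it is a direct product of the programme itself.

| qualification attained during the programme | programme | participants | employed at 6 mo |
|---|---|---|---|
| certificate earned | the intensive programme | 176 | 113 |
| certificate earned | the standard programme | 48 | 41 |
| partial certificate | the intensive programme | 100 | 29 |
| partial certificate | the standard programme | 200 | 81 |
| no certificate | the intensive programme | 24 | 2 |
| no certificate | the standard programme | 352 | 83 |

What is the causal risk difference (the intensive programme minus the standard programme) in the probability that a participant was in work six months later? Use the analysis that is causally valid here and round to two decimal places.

+0.14

Because the programme influences qualification attained during the programme, qualification attained during the programme is a post-treatment mediator, not a confounder. Stratifying on it would bias the estimate; the causal effect is the crude pooled difference.
The causal difference is the pooled difference: 0.480 − 0.342 = +0.138.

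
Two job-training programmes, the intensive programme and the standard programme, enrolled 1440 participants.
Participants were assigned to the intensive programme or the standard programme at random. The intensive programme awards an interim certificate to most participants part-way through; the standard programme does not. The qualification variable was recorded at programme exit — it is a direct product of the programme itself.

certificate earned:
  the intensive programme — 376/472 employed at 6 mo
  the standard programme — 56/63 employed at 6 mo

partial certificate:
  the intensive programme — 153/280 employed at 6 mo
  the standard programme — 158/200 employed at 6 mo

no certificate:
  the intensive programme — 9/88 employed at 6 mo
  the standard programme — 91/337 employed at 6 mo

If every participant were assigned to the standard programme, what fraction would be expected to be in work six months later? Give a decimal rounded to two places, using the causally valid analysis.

0.51

Because the programme influences qualification attained during the programme, qualification attained during the programme is a post-treatment mediator, not a confounder. Stratifying on it would bias the estimate; the causal effect is the crude pooled difference.
So P(outcome | do(the standard programme)) is just the pooled rate for the standard programme: 305/600 = 0.508.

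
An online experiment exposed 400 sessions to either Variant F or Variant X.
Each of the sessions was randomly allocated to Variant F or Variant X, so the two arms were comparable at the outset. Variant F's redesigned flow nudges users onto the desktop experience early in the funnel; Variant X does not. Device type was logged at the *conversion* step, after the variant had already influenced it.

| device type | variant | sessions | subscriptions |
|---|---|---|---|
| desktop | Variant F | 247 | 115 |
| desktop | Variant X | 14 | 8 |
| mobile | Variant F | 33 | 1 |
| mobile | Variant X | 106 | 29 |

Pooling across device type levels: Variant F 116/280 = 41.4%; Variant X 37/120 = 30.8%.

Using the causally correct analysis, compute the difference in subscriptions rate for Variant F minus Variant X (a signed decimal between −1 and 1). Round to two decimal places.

+0.11

The stratified and pooled comparisons disagree (Variant X wins within each device type; Variant F wins overall), so the answer turns on the causal role of device type.
Device type lies on the pathway variant → device type → outcome, so adjusting for it blocks the indirect effect. For the total causal effect of variant, use the unadjusted pooled rates.
The causal difference is the pooled difference: 0.414 − 0.308 = +0.106.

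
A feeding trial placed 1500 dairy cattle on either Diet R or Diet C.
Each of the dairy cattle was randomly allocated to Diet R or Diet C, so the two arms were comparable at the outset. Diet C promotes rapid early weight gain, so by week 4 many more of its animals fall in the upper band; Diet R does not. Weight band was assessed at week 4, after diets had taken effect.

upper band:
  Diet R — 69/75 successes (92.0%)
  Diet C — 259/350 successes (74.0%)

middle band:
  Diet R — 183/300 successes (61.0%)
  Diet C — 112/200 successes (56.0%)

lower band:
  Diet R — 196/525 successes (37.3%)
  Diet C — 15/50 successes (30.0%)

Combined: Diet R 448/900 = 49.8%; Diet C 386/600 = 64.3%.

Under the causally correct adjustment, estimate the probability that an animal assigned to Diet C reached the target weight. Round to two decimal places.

Week-4 weight band lies on the pathway diet → week-4 weight band → outcome, so adjusting for it blocks the indirect effect. For the total causal effect of diet, use the unadjusted pooled rates.
So P(outcome | do(Diet C)) is just the pooled rate for Diet C: 386/600 = 0.643.

0.64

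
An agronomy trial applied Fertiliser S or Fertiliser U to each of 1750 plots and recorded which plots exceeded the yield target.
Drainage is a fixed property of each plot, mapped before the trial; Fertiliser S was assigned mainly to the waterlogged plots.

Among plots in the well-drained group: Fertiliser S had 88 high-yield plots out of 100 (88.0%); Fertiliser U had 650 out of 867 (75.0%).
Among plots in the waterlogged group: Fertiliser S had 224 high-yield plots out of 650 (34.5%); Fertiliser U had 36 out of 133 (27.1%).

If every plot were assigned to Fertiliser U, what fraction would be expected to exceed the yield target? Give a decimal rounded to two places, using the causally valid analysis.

0.54

Field drainage differs across fertilisers for reasons unrelated to any effect of the fertiliser itself, and it separately predicts the outcome — a classic confounder. We must compare within field drainage levels.
Standardising Fertiliser U to the population field drainage mix: 0.553·650/867 + 0.447·36/133 = 0.535.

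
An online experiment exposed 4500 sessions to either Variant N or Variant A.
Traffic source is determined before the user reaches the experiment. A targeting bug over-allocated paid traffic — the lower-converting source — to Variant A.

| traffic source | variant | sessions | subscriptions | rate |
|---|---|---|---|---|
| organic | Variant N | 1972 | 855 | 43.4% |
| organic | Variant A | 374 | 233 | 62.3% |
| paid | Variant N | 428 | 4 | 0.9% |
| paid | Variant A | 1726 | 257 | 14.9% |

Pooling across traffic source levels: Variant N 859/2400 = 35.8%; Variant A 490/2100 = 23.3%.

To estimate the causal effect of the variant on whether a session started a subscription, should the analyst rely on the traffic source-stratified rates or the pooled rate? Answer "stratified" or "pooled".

Traffic source differs across variants for reasons unrelated to any effect of the variant itself, and it separately predicts the outcome — a classic confounder. We must compare within traffic source levels.
Within each level — organic: 43.4% vs 62.3%; paid: 0.9% vs 14.9% — Variant A is higher every time.

stratified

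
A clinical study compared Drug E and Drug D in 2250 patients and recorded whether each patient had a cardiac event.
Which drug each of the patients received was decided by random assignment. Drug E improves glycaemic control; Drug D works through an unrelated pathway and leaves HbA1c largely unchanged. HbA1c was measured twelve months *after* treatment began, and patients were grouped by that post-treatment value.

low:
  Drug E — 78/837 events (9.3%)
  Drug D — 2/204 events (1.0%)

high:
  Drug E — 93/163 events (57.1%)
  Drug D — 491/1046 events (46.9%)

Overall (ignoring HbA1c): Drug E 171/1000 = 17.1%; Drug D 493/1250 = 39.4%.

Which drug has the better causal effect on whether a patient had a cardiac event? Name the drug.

Drug E

HbA1c is recorded after the drug and is itself shifted by it — it sits on the causal path from drug to outcome. Conditioning on a mediator would strip out part of the effect we want; the pooled comparison gives the total causal effect.
Pooled: Drug E 17.1% vs Drug D 39.4%; Drug E is lower overall.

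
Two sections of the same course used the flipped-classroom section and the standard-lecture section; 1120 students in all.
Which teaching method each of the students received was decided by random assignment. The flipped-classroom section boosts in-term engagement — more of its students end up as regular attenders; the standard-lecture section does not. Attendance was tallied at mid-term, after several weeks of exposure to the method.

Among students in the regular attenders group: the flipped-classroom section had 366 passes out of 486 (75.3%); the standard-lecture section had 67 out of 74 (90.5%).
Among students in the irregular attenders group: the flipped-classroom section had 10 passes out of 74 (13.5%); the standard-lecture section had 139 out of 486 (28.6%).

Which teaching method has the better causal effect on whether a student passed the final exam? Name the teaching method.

the flipped-classroom section

Mid-term attendance lies on the pathway teaching method → mid-term attendance → outcome, so adjusting for it blocks the indirect effect. For the total causal effect of teaching method, use the unadjusted pooled rates.
Pooled: the flipped-classroom section 67.1% vs the standard-lecture section 36.8%; the flipped-classroom section is higher overall.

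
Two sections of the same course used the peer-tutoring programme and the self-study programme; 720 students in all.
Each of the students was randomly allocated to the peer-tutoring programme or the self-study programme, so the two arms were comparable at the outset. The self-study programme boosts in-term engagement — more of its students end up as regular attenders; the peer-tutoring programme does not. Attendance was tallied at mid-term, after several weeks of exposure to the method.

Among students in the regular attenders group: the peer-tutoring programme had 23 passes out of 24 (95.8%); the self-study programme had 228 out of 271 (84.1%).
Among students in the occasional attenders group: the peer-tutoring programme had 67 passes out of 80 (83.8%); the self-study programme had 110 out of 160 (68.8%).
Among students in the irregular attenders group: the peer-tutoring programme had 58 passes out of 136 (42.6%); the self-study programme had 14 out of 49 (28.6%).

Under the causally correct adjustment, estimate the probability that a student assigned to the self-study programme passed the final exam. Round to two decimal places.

Mid-term attendance lies on the pathway teaching method → mid-term attendance → outcome, so adjusting for it blocks the indirect effect. For the total causal effect of teaching method, use the unadjusted pooled rates.
So P(outcome | do(the self-study programme)) is just the pooled rate for the self-study programme: 352/480 = 0.733.

0.73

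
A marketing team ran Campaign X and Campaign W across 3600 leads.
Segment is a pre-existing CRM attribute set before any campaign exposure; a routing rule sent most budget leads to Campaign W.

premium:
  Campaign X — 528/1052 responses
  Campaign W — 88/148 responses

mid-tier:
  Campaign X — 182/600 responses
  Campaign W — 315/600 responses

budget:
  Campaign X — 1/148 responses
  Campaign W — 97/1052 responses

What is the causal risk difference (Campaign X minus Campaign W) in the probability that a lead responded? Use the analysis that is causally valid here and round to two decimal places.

-0.13

Campaign W is higher inside every customer segment stratum but Campaign X is higher in aggregate. Whether to stratify depends on how customer segment relates to the campaign.
Here customer segment is a common cause — it drives both which campaign a case falls under and the outcome. The crude comparison mixes populations; the stratum-specific rates are the causally relevant ones.
Adjusting over the population distribution of customer segment: 0.333·(0.502−0.595) + 0.333·(0.303−0.525) + 0.333·(0.007−0.092) = -0.133.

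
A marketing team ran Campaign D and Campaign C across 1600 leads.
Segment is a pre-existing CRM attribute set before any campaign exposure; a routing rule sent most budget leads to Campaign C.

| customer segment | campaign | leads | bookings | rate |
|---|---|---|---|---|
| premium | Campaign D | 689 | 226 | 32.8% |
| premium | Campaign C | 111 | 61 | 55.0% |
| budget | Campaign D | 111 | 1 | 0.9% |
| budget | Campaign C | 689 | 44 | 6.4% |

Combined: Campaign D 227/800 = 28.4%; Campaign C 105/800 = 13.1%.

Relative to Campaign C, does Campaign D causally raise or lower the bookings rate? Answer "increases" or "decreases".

Campaign C is higher inside every customer segment stratum but Campaign D is higher in aggregate. Whether to stratify depends on how customer segment relates to the campaign.
Here customer segment is a common cause — it drives both which campaign a case falls under and the outcome. The crude comparison mixes populations; the stratum-specific rates are the causally relevant ones.
Within each level — premium: 32.8% vs 55.0%; budget: 0.9% vs 6.4% — Campaign C is higher every time.

decreases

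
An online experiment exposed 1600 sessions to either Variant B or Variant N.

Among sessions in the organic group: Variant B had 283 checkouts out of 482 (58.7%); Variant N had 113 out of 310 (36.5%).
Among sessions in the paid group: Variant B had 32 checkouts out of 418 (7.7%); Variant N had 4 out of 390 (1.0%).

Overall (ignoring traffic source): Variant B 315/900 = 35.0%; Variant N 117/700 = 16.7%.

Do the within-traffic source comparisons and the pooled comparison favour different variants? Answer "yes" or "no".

Within each traffic source level (organic 58.7% vs 36.5%; paid 7.7% vs 1.0%), Variant B has the higher rate every time. Pooled: 35.0% vs 16.7% — Variant B has the higher rate overall. They agree.

no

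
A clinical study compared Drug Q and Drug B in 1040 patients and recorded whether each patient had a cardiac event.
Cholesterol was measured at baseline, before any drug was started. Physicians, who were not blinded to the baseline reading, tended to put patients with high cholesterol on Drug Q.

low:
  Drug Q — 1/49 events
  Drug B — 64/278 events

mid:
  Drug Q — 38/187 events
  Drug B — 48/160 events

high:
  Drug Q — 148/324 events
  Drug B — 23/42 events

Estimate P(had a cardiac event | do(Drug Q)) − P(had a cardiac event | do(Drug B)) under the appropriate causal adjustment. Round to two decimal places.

Within every cholesterol level Drug Q has the lower rate, yet pooled Drug B does — Simpson's reversal.
Here cholesterol is a common cause — it drives both which drug a case falls under and the outcome. The crude comparison mixes populations; the stratum-specific rates are the causally relevant ones.
Adjusting over the population distribution of cholesterol: 0.314·(0.020−0.230) + 0.334·(0.203−0.300) + 0.352·(0.457−0.548) = -0.130.

-0.13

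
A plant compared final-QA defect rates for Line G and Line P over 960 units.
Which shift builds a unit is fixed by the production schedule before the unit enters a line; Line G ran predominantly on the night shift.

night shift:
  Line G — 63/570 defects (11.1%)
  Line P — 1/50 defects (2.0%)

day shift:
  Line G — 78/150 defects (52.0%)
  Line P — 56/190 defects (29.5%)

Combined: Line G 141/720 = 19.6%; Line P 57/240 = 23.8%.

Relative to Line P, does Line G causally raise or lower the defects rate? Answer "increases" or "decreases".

increases

The stratified and pooled comparisons disagree (Line P wins within each shift; Line G wins overall), so the answer turns on the causal role of shift.
Shift satisfies the back-door criterion: it is not a descendant of the line, and it blocks the spurious path from line to outcome. Adjusting for it (i.e., using the within-shift rates) gives the causal effect.
Within each level — night shift: 11.1% vs 2.0%; day shift: 52.0% vs 29.5% — Line P is lower every time.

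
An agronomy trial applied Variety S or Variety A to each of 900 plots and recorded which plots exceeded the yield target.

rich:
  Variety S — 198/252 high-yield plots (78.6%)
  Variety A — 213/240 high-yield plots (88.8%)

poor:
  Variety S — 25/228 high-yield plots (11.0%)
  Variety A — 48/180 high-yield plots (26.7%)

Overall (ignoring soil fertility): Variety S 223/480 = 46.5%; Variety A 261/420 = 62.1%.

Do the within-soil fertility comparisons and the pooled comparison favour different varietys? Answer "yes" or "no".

no

Within each soil fertility level (rich 78.6% vs 88.8%; poor 11.0% vs 26.7%), Variety A has the higher rate every time. Pooled: 46.5% vs 62.1% — Variety A has the higher rate overall. They agree.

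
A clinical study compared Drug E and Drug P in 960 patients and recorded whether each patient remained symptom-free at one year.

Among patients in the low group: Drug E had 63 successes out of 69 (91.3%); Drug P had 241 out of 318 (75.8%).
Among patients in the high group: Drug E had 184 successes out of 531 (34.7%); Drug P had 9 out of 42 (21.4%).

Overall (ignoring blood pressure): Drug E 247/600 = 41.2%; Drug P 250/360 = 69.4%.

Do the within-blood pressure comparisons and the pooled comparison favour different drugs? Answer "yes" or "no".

Within each blood pressure level (low 91.3% vs 75.8%; high 34.7% vs 21.4%), Drug E has the higher rate every time. Pooled: 41.2% vs 69.4% — Drug P has the higher rate overall. The two comparisons disagree.

yes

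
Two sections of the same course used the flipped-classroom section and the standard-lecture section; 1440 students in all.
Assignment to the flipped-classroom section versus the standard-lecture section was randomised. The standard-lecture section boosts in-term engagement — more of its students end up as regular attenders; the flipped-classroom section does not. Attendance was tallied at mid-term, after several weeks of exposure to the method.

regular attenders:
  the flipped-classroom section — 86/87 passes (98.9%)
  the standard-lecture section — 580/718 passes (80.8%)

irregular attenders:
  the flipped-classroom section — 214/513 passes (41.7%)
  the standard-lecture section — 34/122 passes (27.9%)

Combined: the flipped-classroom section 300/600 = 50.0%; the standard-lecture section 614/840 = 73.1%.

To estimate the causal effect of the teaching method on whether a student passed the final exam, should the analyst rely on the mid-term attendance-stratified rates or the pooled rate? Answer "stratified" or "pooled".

pooled

Mid-term attendance is downstream of the teaching method. One should not condition on a consequence of treatment, so the overall rates are the right comparison.
Pooled: the flipped-classroom section 50.0% vs the standard-lecture section 73.1%; the standard-lecture section is higher overall.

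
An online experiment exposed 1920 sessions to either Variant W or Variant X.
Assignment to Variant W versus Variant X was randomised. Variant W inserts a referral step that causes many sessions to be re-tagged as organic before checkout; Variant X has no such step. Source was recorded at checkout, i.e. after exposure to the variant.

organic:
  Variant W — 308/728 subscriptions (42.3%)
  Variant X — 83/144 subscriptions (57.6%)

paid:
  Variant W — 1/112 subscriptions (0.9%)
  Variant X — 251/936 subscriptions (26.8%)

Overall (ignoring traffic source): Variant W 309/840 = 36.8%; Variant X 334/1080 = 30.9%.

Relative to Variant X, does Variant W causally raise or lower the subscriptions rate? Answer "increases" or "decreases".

Within every traffic source level Variant X has the higher rate, yet pooled Variant W does — Simpson's reversal.
Traffic source is downstream of the variant. One should not condition on a consequence of treatment, so the overall rates are the right comparison.
Pooled: Variant W 36.8% vs Variant X 30.9%; Variant W is higher overall.

increases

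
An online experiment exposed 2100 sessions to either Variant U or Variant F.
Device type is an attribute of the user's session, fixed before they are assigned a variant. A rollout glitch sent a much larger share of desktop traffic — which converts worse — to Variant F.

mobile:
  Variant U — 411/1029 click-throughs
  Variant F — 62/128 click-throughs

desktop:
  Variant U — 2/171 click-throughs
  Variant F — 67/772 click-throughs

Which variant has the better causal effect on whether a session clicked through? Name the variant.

The stratified and pooled comparisons disagree (Variant F wins within each device type; Variant U wins overall), so the answer turns on the causal role of device type.
The imbalance in device type arose from how sessions were allocated, not from anything the variant did; and device type independently affects the outcome. The pooled gap is confounded — condition on device type.
Within each level — mobile: 39.9% vs 48.4%; desktop: 1.2% vs 8.7% — Variant F is higher every time.

Variant F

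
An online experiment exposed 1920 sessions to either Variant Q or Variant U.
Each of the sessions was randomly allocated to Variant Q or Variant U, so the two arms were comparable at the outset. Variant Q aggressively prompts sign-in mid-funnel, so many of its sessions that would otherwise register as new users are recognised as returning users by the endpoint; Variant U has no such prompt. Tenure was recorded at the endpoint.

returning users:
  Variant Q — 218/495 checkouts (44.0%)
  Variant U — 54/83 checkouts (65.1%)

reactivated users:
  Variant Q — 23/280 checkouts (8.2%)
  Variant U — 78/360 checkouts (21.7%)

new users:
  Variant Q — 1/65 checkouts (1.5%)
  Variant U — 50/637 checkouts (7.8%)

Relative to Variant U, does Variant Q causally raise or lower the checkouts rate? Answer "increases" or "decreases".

increases

User tenure is downstream of the variant. One should not condition on a consequence of treatment, so the overall rates are the right comparison.
Pooled: Variant Q 28.8% vs Variant U 16.9%; Variant Q is higher overall.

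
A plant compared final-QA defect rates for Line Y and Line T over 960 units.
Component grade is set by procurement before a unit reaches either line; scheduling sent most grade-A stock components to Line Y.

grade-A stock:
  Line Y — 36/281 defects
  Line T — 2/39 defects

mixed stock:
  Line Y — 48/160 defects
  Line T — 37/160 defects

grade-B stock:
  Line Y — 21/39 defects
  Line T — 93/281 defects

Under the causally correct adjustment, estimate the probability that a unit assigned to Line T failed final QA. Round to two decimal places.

Within every component grade level Line T has the lower rate, yet pooled Line Y does — Simpson's reversal.
The imbalance in component grade arose from how units were allocated, not from anything the line did; and component grade independently affects the outcome. The pooled gap is confounded — condition on component grade.
Standardising Line T to the population component grade mix: 0.333·2/39 + 0.333·37/160 + 0.333·93/281 = 0.204.

0.20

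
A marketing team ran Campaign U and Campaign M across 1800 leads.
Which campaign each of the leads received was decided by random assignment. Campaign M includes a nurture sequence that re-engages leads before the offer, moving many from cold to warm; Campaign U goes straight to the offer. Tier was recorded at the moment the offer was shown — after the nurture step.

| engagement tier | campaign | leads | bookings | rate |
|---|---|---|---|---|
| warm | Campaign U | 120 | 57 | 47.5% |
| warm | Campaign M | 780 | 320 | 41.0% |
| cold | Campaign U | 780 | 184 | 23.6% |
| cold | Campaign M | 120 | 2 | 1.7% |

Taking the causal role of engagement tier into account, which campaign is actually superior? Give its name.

Campaign M

Engagement tier is downstream of the campaign. One should not condition on a consequence of treatment, so the overall rates are the right comparison.
Pooled: Campaign U 26.8% vs Campaign M 35.8%; Campaign M is higher overall.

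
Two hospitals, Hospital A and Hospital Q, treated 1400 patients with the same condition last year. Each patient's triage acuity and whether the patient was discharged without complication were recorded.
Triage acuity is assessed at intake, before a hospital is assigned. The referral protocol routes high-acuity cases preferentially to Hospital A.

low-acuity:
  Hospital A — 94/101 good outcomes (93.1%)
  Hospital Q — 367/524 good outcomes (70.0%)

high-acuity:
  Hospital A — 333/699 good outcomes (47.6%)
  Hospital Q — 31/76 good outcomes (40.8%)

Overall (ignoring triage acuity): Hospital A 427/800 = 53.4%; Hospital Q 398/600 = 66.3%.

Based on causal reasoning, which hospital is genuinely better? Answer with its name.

Triage acuity is set before the hospital has any effect — it is not caused by the hospital — and it independently drives the outcome. That makes it a confounder, so the causal comparison is within triage acuity levels.
Within each level — low-acuity: 93.1% vs 70.0%; high-acuity: 47.6% vs 40.8% — Hospital A is higher every time.

Hospital A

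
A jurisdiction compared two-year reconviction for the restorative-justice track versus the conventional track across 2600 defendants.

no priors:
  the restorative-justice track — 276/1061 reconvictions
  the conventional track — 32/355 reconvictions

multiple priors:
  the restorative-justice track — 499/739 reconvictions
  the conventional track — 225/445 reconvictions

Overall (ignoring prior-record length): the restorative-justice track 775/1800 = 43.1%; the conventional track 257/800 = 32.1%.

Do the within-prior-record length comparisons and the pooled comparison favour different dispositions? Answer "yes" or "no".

no

Within each prior-record length level (no priors 26.0% vs 9.0%; multiple priors 67.5% vs 50.6%), the conventional track has the lower rate every time. Pooled: 43.1% vs 32.1% — the conventional track has the lower rate overall. They agree.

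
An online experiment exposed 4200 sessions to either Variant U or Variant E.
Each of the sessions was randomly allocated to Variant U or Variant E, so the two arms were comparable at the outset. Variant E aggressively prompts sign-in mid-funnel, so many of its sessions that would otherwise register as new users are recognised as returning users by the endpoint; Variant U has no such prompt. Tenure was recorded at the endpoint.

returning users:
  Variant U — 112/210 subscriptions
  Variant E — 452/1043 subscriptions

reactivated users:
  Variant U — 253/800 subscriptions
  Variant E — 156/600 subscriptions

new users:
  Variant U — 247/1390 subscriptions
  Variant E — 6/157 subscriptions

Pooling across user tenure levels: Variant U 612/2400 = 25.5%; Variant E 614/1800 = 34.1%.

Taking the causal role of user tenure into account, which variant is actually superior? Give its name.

The user tenure-specific comparison favours Variant U throughout, but the pooled figures favour Variant E. The question is whether to condition on user tenure.
Stratifying would compare variants among sessions the variants themselves sorted into user tenure groups — a form of selection on an intermediate. The unconditioned pooled rates give the total causal effect.
Pooled: Variant U 25.5% vs Variant E 34.1%; Variant E is higher overall.

Variant E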